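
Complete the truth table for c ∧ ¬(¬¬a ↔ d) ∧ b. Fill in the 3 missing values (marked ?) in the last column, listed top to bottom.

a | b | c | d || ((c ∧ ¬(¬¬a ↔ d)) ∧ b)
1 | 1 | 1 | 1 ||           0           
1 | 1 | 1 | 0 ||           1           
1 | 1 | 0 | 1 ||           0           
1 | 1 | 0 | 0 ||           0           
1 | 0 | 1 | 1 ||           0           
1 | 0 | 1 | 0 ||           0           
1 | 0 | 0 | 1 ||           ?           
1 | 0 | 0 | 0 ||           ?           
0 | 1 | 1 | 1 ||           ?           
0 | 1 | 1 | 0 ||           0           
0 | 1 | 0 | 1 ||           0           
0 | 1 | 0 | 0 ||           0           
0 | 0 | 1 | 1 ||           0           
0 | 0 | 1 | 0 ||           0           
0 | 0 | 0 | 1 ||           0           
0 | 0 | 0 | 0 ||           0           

0, 0, 1

Row a=1, b=0, c=0, d=1: (c ∧ ¬(¬¬a ↔ d)) = 0, so ((c ∧ ¬(¬¬a ↔ d)) ∧ b) = 0.
Row a=1, b=0, c=0, d=0: (c ∧ ¬(¬¬a ↔ d)) = 0, so ((c ∧ ¬(¬¬a ↔ d)) ∧ b) = 0.
Row a=0, b=1, c=1, d=1: (c ∧ ¬(¬¬a ↔ d)) = 1, so ((c ∧ ¬(¬¬a ↔ d)) ∧ b) = 1.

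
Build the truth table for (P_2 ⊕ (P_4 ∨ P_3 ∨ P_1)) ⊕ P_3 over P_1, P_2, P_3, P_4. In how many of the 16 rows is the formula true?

P_1  P_2  P_3  P_4  |  (P_4 ∨ P_3)  ((P_4 ∨ P_3) ∨ P_1)  (P_2 ⊕ ((P_4 ∨ P_3) ∨ P_1))  φ
 T    T    T    T   |       T                T                        F               T
 T    T    T    F   |       T                T                        F               T
 T    T    F    T   |       T                T                        F               F
 T    T    F    F   |       F                T                        F               F
 T    F    T    T   |       T                T                        T               F
 T    F    T    F   |       T                T                        T               F
 T    F    F    T   |       T                T                        T               T
 T    F    F    F   |       F                T                        T               T
 F    T    T    T   |       T                T                        F               T
 F    T    T    F   |       T                T                        F               T
 F    T    F    T   |       T                T                        F               F
 F    T    F    F   |       F                F                        T               T
 F    F    T    T   |       T                T                        T               F
 F    F    T    F   |       T                T                        T               F
 F    F    F    T   |       T                T                        T               T
 F    F    F    F   |       F                F                        F               F
The formula is true on 8 of the 16 rows.

8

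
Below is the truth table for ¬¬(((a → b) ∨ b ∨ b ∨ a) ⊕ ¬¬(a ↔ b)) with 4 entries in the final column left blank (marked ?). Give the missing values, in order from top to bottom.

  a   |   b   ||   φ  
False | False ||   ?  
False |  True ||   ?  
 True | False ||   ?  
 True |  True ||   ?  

False, True, True, False

Row a=False, b=False: (((a → b) ∨ b ∨ b ∨ a) ⊕ ¬¬(a ↔ b)) = False, ¬(((a → b) ∨ b ∨ b ∨ a) ⊕ ¬¬(a ↔ b)) = True, so the formula = False.
Row a=False, b=True: (((a → b) ∨ b ∨ b ∨ a) ⊕ ¬¬(a ↔ b)) = True, ¬(((a → b) ∨ b ∨ b ∨ a) ⊕ ¬¬(a ↔ b)) = False, so the formula = True.
Row a=True, b=False: (((a → b) ∨ b ∨ b ∨ a) ⊕ ¬¬(a ↔ b)) = True, ¬(((a → b) ∨ b ∨ b ∨ a) ⊕ ¬¬(a ↔ b)) = False, so the formula = True.
Row a=True, b=True: (((a → b) ∨ b ∨ b ∨ a) ⊕ ¬¬(a ↔ b)) = False, ¬(((a → b) ∨ b ∨ b ∨ a) ⊕ ¬¬(a ↔ b)) = True, so the formula = False.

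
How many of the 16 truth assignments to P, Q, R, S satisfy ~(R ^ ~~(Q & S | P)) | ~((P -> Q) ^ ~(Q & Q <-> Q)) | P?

P | Q | R | S || φ
1 | 1 | 1 | 1 || 1
1 | 1 | 1 | 0 || 1
1 | 1 | 0 | 1 || 1
1 | 1 | 0 | 0 || 1
1 | 0 | 1 | 1 || 1
1 | 0 | 1 | 0 || 1
1 | 0 | 0 | 1 || 1
1 | 0 | 0 | 0 || 1
0 | 1 | 1 | 1 || 1
0 | 1 | 1 | 0 || 0
0 | 1 | 0 | 1 || 0
0 | 1 | 0 | 0 || 1
0 | 0 | 1 | 1 || 0
0 | 0 | 1 | 0 || 0
0 | 0 | 0 | 1 || 1
0 | 0 | 0 | 0 || 1
The formula is true on 12 of the 16 rows.

12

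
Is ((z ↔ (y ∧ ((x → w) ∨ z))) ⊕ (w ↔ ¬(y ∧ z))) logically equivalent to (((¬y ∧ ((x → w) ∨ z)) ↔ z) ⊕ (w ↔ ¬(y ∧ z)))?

not equivalent

  x   |   y   |   z   |   w   ||   φ   |   ψ  
 True |  True |  True |  True ||  True | False
 True |  True |  True | False || False |  True
 True |  True | False |  True ||  True | False
 True |  True | False | False ||  True |  True
 True | False |  True |  True ||  True | False
 True | False |  True | False || False |  True
 True | False | False |  True || False |  True
 True | False | False | False ||  True |  True
False |  True |  True |  True ||  True | False
False |  True |  True | False || False |  True
False |  True | False |  True ||  True | False
False |  True | False | False || False |  True
False | False |  True |  True ||  True | False
False | False |  True | False || False |  True
False | False | False |  True || False |  True
False | False | False | False ||  True | False
The columns differ at x=True, y=True, z=True, w=True (φ=True, ψ=False), so they are not equivalent.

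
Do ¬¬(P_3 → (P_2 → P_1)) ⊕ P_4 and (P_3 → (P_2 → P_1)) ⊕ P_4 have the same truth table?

P_1  P_2  P_3  P_4  |  φ  ψ
 0    0    0    0   |  1  1
 0    0    0    1   |  0  0
 0    0    1    0   |  1  1
 0    0    1    1   |  0  0
 0    1    0    0   |  1  1
 0    1    0    1   |  0  0
 0    1    1    0   |  0  0
 0    1    1    1   |  1  1
 1    0    0    0   |  1  1
 1    0    0    1   |  0  0
 1    0    1    0   |  1  1
 1    0    1    1   |  0  0
 1    1    0    0   |  1  1
 1    1    0    1   |  0  0
 1    1    1    0   |  1  1
 1    1    1    1   |  0  0
The columns for φ and ψ agree on every row, so they are logically equivalent.

equivalent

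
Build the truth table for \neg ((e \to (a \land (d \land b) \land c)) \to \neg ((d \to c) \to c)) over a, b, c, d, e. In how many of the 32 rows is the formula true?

a | b | c | d | e | φ
- | - | - | - | - | -
F | F | F | F | F | F
F | F | F | F | T | F
F | F | F | T | F | T
F | F | F | T | T | F
F | F | T | F | F | T
F | F | T | F | T | F
F | F | T | T | F | T
F | F | T | T | T | F
F | T | F | F | F | F
F | T | F | F | T | F
F | T | F | T | F | T
F | T | F | T | T | F
F | T | T | F | F | T
F | T | T | F | T | F
F | T | T | T | F | T
F | T | T | T | T | F
T | F | F | F | F | F
T | F | F | F | T | F
T | F | F | T | F | T
T | F | F | T | T | F
T | F | T | F | F | T
T | F | T | F | T | F
T | F | T | T | F | T
T | F | T | T | T | F
T | T | F | F | F | F
T | T | F | F | T | F
T | T | F | T | F | T
T | T | F | T | T | F
T | T | T | F | F | T
T | T | T | F | T | F
T | T | T | T | F | T
T | T | T | T | T | T
The formula is true on 13 of the 32 rows.

13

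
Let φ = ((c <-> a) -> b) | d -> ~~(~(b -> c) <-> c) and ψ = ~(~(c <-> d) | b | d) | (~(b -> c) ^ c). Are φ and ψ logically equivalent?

a  b  c  d  |  φ  ψ
1  1  1  1  |  0  1
1  1  1  0  |  0  1
1  1  0  1  |  0  1
1  1  0  0  |  0  1
1  0  1  1  |  0  1
1  0  1  0  |  1  1
1  0  0  1  |  1  0
1  0  0  0  |  1  1
0  1  1  1  |  0  1
0  1  1  0  |  0  1
0  1  0  1  |  0  1
0  1  0  0  |  0  1
0  0  1  1  |  0  1
0  0  1  0  |  0  1
0  0  0  1  |  1  0
0  0  0  0  |  1  1
The columns differ at a=1, b=1, c=1, d=1 (φ=0, ψ=1), so they are not equivalent.

not equivalent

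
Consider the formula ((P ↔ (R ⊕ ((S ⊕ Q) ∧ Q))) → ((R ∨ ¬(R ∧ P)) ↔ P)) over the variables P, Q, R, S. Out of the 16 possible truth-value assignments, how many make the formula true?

  P   |   Q   |   R   |   S   ||   φ  
 True |  True |  True |  True ||  True
 True |  True |  True | False ||  True
 True |  True | False |  True ||  True
 True |  True | False | False ||  True
 True | False |  True |  True ||  True
 True | False |  True | False ||  True
 True | False | False |  True ||  True
 True | False | False | False ||  True
False |  True |  True |  True ||  True
False |  True |  True | False || False
False |  True | False |  True || False
False |  True | False | False ||  True
False | False |  True |  True ||  True
False | False |  True | False ||  True
False | False | False |  True || False
False | False | False | False || False
The formula is true on 12 of the 16 rows.

12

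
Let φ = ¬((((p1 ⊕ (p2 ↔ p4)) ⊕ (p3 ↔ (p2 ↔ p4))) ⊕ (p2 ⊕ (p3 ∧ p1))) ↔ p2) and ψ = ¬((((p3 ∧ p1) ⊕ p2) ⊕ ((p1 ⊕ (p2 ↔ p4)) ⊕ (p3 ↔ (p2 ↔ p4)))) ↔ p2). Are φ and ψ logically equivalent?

equivalent

p1  p2  p3  p4  |  φ  ψ
F   F   F   F   |  T  T
F   F   F   T   |  T  T
F   F   T   F   |  F  F
F   F   T   T   |  F  F
F   T   F   F   |  T  T
F   T   F   T   |  T  T
F   T   T   F   |  F  F
F   T   T   T   |  F  F
T   F   F   F   |  F  F
T   F   F   T   |  F  F
T   F   T   F   |  F  F
T   F   T   T   |  F  F
T   T   F   F   |  F  F
T   T   F   T   |  F  F
T   T   T   F   |  F  F
T   T   T   T   |  F  F
The columns for φ and ψ agree on every row, so they are logically equivalent.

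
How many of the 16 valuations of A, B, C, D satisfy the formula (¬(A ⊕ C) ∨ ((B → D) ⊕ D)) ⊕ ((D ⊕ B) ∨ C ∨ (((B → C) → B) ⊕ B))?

A | B | C | D | φ
- | - | - | - | -
F | F | F | F | T
F | F | F | T | F
F | F | T | F | F
F | F | T | T | T
F | T | F | F | F
F | T | F | T | T
F | T | T | F | T
F | T | T | T | T
T | F | F | F | T
T | F | F | T | T
T | F | T | F | F
T | F | T | T | F
T | T | F | F | T
T | T | F | T | F
T | T | T | F | F
T | T | T | T | F
The formula is true on 8 of the 16 rows.

8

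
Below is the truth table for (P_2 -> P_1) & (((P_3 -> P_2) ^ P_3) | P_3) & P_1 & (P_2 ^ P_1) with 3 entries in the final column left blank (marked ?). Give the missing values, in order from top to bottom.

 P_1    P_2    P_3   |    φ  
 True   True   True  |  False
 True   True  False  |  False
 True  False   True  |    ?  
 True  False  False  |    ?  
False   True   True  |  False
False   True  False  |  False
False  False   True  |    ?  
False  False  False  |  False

True, True, False

Row P_1=True, P_2=False, P_3=True: (P_2 -> P_1) = True, (((P_3 -> P_2) ^ P_3) | P_3) = True, (P_2 ^ P_1) = True, so the formula = True.
Row P_1=True, P_2=False, P_3=False: (P_2 -> P_1) = True, (((P_3 -> P_2) ^ P_3) | P_3) = True, (P_2 ^ P_1) = True, so the formula = True.
Row P_1=False, P_2=False, P_3=True: (P_2 -> P_1) = True, (((P_3 -> P_2) ^ P_3) | P_3) = True, (P_2 ^ P_1) = False, so the formula = False.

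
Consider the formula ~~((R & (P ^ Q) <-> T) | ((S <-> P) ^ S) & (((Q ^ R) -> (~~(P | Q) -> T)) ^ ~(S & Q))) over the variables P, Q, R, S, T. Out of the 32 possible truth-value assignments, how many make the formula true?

P | Q | R | S | T || φ
0 | 0 | 0 | 0 | 0 || 1
0 | 0 | 0 | 0 | 1 || 0
0 | 0 | 0 | 1 | 0 || 1
0 | 0 | 0 | 1 | 1 || 0
0 | 0 | 1 | 0 | 0 || 1
0 | 0 | 1 | 0 | 1 || 0
0 | 0 | 1 | 1 | 0 || 1
0 | 0 | 1 | 1 | 1 || 0
0 | 1 | 0 | 0 | 0 || 1
0 | 1 | 0 | 0 | 1 || 0
0 | 1 | 0 | 1 | 0 || 1
0 | 1 | 0 | 1 | 1 || 1
0 | 1 | 1 | 0 | 0 || 0
0 | 1 | 1 | 0 | 1 || 1
0 | 1 | 1 | 1 | 0 || 1
0 | 1 | 1 | 1 | 1 || 1
1 | 0 | 0 | 0 | 0 || 1
1 | 0 | 0 | 0 | 1 || 0
1 | 0 | 0 | 1 | 0 || 1
1 | 0 | 0 | 1 | 1 || 0
1 | 0 | 1 | 0 | 0 || 0
1 | 0 | 1 | 0 | 1 || 1
1 | 0 | 1 | 1 | 0 || 0
1 | 0 | 1 | 1 | 1 || 1
1 | 1 | 0 | 0 | 0 || 1
1 | 1 | 0 | 0 | 1 || 0
1 | 1 | 0 | 1 | 0 || 1
1 | 1 | 0 | 1 | 1 || 0
1 | 1 | 1 | 0 | 0 || 1
1 | 1 | 1 | 0 | 1 || 0
1 | 1 | 1 | 1 | 0 || 1
1 | 1 | 1 | 1 | 1 || 0
The formula is true on 18 of the 32 rows.

18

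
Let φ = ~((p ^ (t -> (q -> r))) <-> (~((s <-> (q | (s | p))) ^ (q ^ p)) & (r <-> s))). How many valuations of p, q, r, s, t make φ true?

16

p  q  r  s  t  |  φ
T  T  T  T  T  |  F
T  T  T  T  F  |  F
T  T  T  F  T  |  F
T  T  T  F  F  |  F
T  T  F  T  T  |  T
T  T  F  T  F  |  F
T  T  F  F  T  |  F
T  T  F  F  F  |  T
T  F  T  T  T  |  T
T  F  T  T  F  |  T
T  F  T  F  T  |  F
T  F  T  F  F  |  F
T  F  F  T  T  |  F
T  F  F  T  F  |  F
T  F  F  F  T  |  F
T  F  F  F  F  |  F
F  T  T  T  T  |  F
F  T  T  T  F  |  F
F  T  T  F  T  |  T
F  T  T  F  F  |  T
F  T  F  T  T  |  F
F  T  F  T  F  |  T
F  T  F  F  T  |  F
F  T  F  F  F  |  T
F  F  T  T  T  |  T
F  F  T  T  F  |  T
F  F  T  F  T  |  T
F  F  T  F  F  |  T
F  F  F  T  T  |  T
F  F  F  T  F  |  T
F  F  F  F  T  |  T
F  F  F  F  F  |  T
The formula is true on 16 of the 32 rows.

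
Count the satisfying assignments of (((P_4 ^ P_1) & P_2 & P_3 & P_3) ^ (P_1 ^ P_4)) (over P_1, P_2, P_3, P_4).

 P_1    P_2    P_3    P_4   |    φ  
 True   True   True   True  |  False
 True   True   True  False  |  False
 True   True  False   True  |  False
 True   True  False  False  |   True
 True  False   True   True  |  False
 True  False   True  False  |   True
 True  False  False   True  |  False
 True  False  False  False  |   True
False   True   True   True  |  False
False   True   True  False  |  False
False   True  False   True  |   True
False   True  False  False  |  False
False  False   True   True  |   True
False  False   True  False  |  False
False  False  False   True  |   True
False  False  False  False  |  False
The formula is true on 6 of the 16 rows.

6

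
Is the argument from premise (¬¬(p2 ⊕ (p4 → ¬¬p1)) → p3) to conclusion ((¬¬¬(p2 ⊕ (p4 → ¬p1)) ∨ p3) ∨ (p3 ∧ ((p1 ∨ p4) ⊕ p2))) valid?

p1 | p2 | p3 | p4 || φ | ψ
T  | T  | T  | T  || T | T
T  | T  | T  | F  || T | T
T  | T  | F  | T  || T | F
T  | T  | F  | F  || T | T
T  | F  | T  | T  || T | T
T  | F  | T  | F  || T | T
T  | F  | F  | T  || F | T
T  | F  | F  | F  || F | F
F  | T  | T  | T  || T | T
F  | T  | T  | F  || T | T
F  | T  | F  | T  || F | T
F  | T  | F  | F  || T | T
F  | F  | T  | T  || T | T
F  | F  | T  | F  || T | T
F  | F  | F  | T  || T | F
F  | F  | F  | F  || F | F
At p1=T, p2=T, p3=F, p4=T we have φ true but ψ false, so φ does not entail ψ.

no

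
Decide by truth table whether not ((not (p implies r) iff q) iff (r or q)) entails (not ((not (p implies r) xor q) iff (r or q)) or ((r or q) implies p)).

p | q | r | φ | ψ
- | - | - | - | -
T | T | T | T | T
T | T | F | F | T
T | F | T | F | T
T | F | F | F | T
F | T | T | T | F
F | T | F | T | F
F | F | T | F | T
F | F | F | T | T
At p=F, q=T, r=T we have φ true but ψ false, so φ does not entail ψ.

no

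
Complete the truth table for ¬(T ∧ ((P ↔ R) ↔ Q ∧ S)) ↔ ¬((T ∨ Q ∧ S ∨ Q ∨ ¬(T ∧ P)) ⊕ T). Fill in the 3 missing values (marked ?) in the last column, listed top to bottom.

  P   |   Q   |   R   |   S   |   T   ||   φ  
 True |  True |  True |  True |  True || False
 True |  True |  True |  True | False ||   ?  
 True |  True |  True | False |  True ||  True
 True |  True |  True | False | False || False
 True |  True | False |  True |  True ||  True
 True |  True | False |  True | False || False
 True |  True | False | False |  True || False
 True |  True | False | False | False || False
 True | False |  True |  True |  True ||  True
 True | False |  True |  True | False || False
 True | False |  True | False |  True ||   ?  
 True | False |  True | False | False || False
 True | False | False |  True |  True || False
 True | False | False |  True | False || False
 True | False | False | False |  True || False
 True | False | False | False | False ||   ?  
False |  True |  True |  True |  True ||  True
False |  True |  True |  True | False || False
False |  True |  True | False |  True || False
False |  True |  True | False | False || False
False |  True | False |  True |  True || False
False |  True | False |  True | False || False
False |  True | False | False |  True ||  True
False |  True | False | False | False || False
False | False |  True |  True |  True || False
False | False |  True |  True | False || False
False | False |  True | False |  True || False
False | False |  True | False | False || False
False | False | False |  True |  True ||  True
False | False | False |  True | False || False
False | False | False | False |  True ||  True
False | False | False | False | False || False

False, True, False

Row P=True, Q=True, R=True, S=True, T=False: ¬(T ∧ ((P ↔ R) ↔ Q ∧ S)) = True, ¬((T ∨ Q ∧ S ∨ Q ∨ ¬(T ∧ P)) ⊕ T) = False, so the formula = False.
Row P=True, Q=False, R=True, S=False, T=True: ¬(T ∧ ((P ↔ R) ↔ Q ∧ S)) = True, ¬((T ∨ Q ∧ S ∨ Q ∨ ¬(T ∧ P)) ⊕ T) = True, so the formula = True.
Row P=True, Q=False, R=False, S=False, T=False: ¬(T ∧ ((P ↔ R) ↔ Q ∧ S)) = True, ¬((T ∨ Q ∧ S ∨ Q ∨ ¬(T ∧ P)) ⊕ T) = False, so the formula = False.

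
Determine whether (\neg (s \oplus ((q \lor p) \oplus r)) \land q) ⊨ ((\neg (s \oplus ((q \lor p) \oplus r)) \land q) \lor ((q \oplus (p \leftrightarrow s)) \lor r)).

yes

p  q  r  s  |  φ  ψ
T  T  T  T  |  F  T
T  T  T  F  |  T  T
T  T  F  T  |  T  T
T  T  F  F  |  F  T
T  F  T  T  |  F  T
T  F  T  F  |  F  T
T  F  F  T  |  F  T
T  F  F  F  |  F  F
F  T  T  T  |  F  T
F  T  T  F  |  T  T
F  T  F  T  |  T  T
F  T  F  F  |  F  F
F  F  T  T  |  F  T
F  F  T  F  |  F  T
F  F  F  T  |  F  F
F  F  F  F  |  F  T
In every row where φ is true, ψ is also true, so φ ⊨ ψ.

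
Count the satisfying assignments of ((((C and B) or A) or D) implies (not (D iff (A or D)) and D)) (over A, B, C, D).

A  B  C  D  |  φ
T  T  T  T  |  F
T  T  T  F  |  F
T  T  F  T  |  F
T  T  F  F  |  F
T  F  T  T  |  F
T  F  T  F  |  F
T  F  F  T  |  F
T  F  F  F  |  F
F  T  T  T  |  F
F  T  T  F  |  F
F  T  F  T  |  F
F  T  F  F  |  T
F  F  T  T  |  F
F  F  T  F  |  T
F  F  F  T  |  F
F  F  F  F  |  T
The formula is true on 3 of the 16 rows.

3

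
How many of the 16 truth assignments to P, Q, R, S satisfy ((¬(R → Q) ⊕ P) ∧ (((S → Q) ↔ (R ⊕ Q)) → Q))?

  P      Q      R      S    |  (R → Q)  ¬(R → Q)  (¬(R → Q) ⊕ P)  (S → Q)  (R ⊕ Q)  ((S → Q) ↔ (R ⊕ Q))  (((S → Q) ↔ (R ⊕ Q)) → Q)    φ  
False  False  False  False  |    True    False        False         True    False          False                    True            False
False  False  False   True  |    True    False        False        False    False           True                   False            False
False  False   True  False  |   False     True         True         True     True           True                   False            False
False  False   True   True  |   False     True         True        False     True          False                    True             True
False   True  False  False  |    True    False        False         True     True           True                    True            False
False   True  False   True  |    True    False        False         True     True           True                    True            False
False   True   True  False  |    True    False        False         True    False          False                    True            False
False   True   True   True  |    True    False        False         True    False          False                    True            False
 True  False  False  False  |    True    False         True         True    False          False                    True             True
 True  False  False   True  |    True    False         True        False    False           True                   False            False
 True  False   True  False  |   False     True        False         True     True           True                   False            False
 True  False   True   True  |   False     True        False        False     True          False                    True            False
 True   True  False  False  |    True    False         True         True     True           True                    True             True
 True   True  False   True  |    True    False         True         True     True           True                    True             True
 True   True   True  False  |    True    False         True         True    False          False                    True             True
 True   True   True   True  |    True    False         True         True    False          False                    True             True
The formula is true on 6 of the 16 rows.

6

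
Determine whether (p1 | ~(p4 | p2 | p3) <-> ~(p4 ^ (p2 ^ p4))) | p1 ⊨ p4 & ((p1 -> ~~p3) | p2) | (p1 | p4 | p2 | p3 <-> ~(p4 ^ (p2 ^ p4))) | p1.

no

p1  p2  p3  p4  |  φ  ψ
T   T   T   T   |  T  T
T   T   T   F   |  T  T
T   T   F   T   |  T  T
T   T   F   F   |  T  T
T   F   T   T   |  T  T
T   F   T   F   |  T  T
T   F   F   T   |  T  T
T   F   F   F   |  T  T
F   T   T   T   |  T  T
F   T   T   F   |  T  F
F   T   F   T   |  T  T
F   T   F   F   |  T  F
F   F   T   T   |  F  T
F   F   T   F   |  F  T
F   F   F   T   |  F  T
F   F   F   F   |  T  F
At p1=F, p2=T, p3=T, p4=F we have φ true but ψ false, so φ does not entail ψ.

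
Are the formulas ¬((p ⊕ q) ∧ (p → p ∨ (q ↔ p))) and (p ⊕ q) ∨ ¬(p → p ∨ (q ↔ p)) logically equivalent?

p | q | φ | ψ
- | - | - | -
T | T | T | F
T | F | F | T
F | T | F | T
F | F | T | F
The columns differ at p=T, q=T (φ=T, ψ=F), so they are not equivalent.

not equivalent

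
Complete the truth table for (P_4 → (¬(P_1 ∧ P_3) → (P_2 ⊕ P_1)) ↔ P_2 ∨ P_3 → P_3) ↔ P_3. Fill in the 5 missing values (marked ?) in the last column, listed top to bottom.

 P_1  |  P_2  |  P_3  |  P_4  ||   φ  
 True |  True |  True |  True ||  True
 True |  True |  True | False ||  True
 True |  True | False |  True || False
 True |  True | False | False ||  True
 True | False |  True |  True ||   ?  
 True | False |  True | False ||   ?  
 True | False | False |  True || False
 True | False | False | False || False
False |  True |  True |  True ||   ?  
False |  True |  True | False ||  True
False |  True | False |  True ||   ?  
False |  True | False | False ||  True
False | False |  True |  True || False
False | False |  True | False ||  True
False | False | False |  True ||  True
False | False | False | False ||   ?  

True, True, True, True, False

Row P_1=True, P_2=False, P_3=True, P_4=True: (P_4 → (¬(P_1 ∧ P_3) → (P_2 ⊕ P_1)) ↔ P_2 ∨ P_3 → P_3) = True, so the formula = True.
Row P_1=True, P_2=False, P_3=True, P_4=False: (P_4 → (¬(P_1 ∧ P_3) → (P_2 ⊕ P_1)) ↔ P_2 ∨ P_3 → P_3) = True, so the formula = True.
Row P_1=False, P_2=True, P_3=True, P_4=True: (P_4 → (¬(P_1 ∧ P_3) → (P_2 ⊕ P_1)) ↔ P_2 ∨ P_3 → P_3) = True, so the formula = True.
Row P_1=False, P_2=True, P_3=False, P_4=True: (P_4 → (¬(P_1 ∧ P_3) → (P_2 ⊕ P_1)) ↔ P_2 ∨ P_3 → P_3) = False, so the formula = True.
Row P_1=False, P_2=False, P_3=False, P_4=False: (P_4 → (¬(P_1 ∧ P_3) → (P_2 ⊕ P_1)) ↔ P_2 ∨ P_3 → P_3) = True, so the formula = False.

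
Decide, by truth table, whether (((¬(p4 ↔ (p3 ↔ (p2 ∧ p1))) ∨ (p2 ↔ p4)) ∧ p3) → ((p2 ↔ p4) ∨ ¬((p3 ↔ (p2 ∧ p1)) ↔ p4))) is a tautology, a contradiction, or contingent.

tautology

p1  p2  p3  p4  |  φ
0   0   0   0   |  1
0   0   0   1   |  1
0   0   1   0   |  1
0   0   1   1   |  1
0   1   0   0   |  1
0   1   0   1   |  1
0   1   1   0   |  1
0   1   1   1   |  1
1   0   0   0   |  1
1   0   0   1   |  1
1   0   1   0   |  1
1   0   1   1   |  1
1   1   0   0   |  1
1   1   0   1   |  1
1   1   1   0   |  1
1   1   1   1   |  1
Every row is 1, so the formula is a tautology.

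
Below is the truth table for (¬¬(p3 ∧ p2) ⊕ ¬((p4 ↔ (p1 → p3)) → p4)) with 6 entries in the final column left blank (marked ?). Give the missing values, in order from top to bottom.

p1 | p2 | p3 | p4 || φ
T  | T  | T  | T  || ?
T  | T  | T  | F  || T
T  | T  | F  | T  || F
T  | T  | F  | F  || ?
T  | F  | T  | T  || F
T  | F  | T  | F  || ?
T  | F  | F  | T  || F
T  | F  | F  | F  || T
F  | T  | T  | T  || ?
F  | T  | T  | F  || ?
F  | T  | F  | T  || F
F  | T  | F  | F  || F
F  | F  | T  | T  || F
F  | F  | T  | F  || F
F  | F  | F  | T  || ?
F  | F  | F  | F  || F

T, T, F, T, T, F

Row p1=T, p2=T, p3=T, p4=T: ¬¬(p3 ∧ p2) = T, ¬((p4 ↔ (p1 → p3)) → p4) = F, so the formula = T.
Row p1=T, p2=T, p3=F, p4=F: ¬¬(p3 ∧ p2) = F, ¬((p4 ↔ (p1 → p3)) → p4) = T, so the formula = T.
Row p1=T, p2=F, p3=T, p4=F: ¬¬(p3 ∧ p2) = F, ¬((p4 ↔ (p1 → p3)) → p4) = F, so the formula = F.
Row p1=F, p2=T, p3=T, p4=T: ¬¬(p3 ∧ p2) = T, ¬((p4 ↔ (p1 → p3)) → p4) = F, so the formula = T.
Row p1=F, p2=T, p3=T, p4=F: ¬¬(p3 ∧ p2) = T, ¬((p4 ↔ (p1 → p3)) → p4) = F, so the formula = T.
Row p1=F, p2=F, p3=F, p4=T: ¬¬(p3 ∧ p2) = F, ¬((p4 ↔ (p1 → p3)) → p4) = F, so the formula = F.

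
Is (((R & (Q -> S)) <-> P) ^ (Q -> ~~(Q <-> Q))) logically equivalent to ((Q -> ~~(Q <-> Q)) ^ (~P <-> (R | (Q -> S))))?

not equivalent

P  Q  R  S  |  φ  ψ
0  0  0  0  |  0  0
0  0  0  1  |  0  0
0  0  1  0  |  1  0
0  0  1  1  |  1  0
0  1  0  0  |  0  1
0  1  0  1  |  0  0
0  1  1  0  |  0  0
0  1  1  1  |  1  0
1  0  0  0  |  1  1
1  0  0  1  |  1  1
1  0  1  0  |  0  1
1  0  1  1  |  0  1
1  1  0  0  |  1  0
1  1  0  1  |  1  1
1  1  1  0  |  1  1
1  1  1  1  |  0  1
The columns differ at P=0, Q=0, R=1, S=0 (φ=1, ψ=0), so they are not equivalent.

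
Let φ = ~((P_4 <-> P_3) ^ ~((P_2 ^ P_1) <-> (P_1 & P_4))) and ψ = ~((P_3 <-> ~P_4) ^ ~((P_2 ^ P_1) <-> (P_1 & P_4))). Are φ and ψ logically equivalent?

not equivalent

P_1  P_2  P_3  P_4  |  φ  ψ
 T    T    T    T   |  T  F
 T    T    T    F   |  T  F
 T    T    F    T   |  F  T
 T    T    F    F   |  F  T
 T    F    T    T   |  F  T
 T    F    T    F   |  F  T
 T    F    F    T   |  T  F
 T    F    F    F   |  T  F
 F    T    T    T   |  T  F
 F    T    T    F   |  F  T
 F    T    F    T   |  F  T
 F    T    F    F   |  T  F
 F    F    T    T   |  F  T
 F    F    T    F   |  T  F
 F    F    F    T   |  T  F
 F    F    F    F   |  F  T
The columns differ at P_1=T, P_2=T, P_3=T, P_4=T (φ=T, ψ=F), so they are not equivalent.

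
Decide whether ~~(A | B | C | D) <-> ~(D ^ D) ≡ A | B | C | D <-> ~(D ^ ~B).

A | B | C | D | φ | ψ
- | - | - | - | - | -
F | F | F | F | F | T
F | F | F | T | T | T
F | F | T | F | T | F
F | F | T | T | T | T
F | T | F | F | T | T
F | T | F | T | T | F
F | T | T | F | T | T
F | T | T | T | T | F
T | F | F | F | T | F
T | F | F | T | T | T
T | F | T | F | T | F
T | F | T | T | T | T
T | T | F | F | T | T
T | T | F | T | T | F
T | T | T | F | T | T
T | T | T | T | T | F
The columns differ at A=F, B=F, C=F, D=F (φ=F, ψ=T), so they are not equivalent.

not equivalent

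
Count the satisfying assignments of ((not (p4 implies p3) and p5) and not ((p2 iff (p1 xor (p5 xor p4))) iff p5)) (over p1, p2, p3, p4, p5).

p1 | p2 | p3 | p4 | p5 || φ
1  | 1  | 1  | 1  | 1  || 0
1  | 1  | 1  | 1  | 0  || 0
1  | 1  | 1  | 0  | 1  || 0
1  | 1  | 1  | 0  | 0  || 0
1  | 1  | 0  | 1  | 1  || 0
1  | 1  | 0  | 1  | 0  || 0
1  | 1  | 0  | 0  | 1  || 0
1  | 1  | 0  | 0  | 0  || 0
1  | 0  | 1  | 1  | 1  || 0
1  | 0  | 1  | 1  | 0  || 0
1  | 0  | 1  | 0  | 1  || 0
1  | 0  | 1  | 0  | 0  || 0
1  | 0  | 0  | 1  | 1  || 1
1  | 0  | 0  | 1  | 0  || 0
1  | 0  | 0  | 0  | 1  || 0
1  | 0  | 0  | 0  | 0  || 0
0  | 1  | 1  | 1  | 1  || 0
0  | 1  | 1  | 1  | 0  || 0
0  | 1  | 1  | 0  | 1  || 0
0  | 1  | 1  | 0  | 0  || 0
0  | 1  | 0  | 1  | 1  || 1
0  | 1  | 0  | 1  | 0  || 0
0  | 1  | 0  | 0  | 1  || 0
0  | 1  | 0  | 0  | 0  || 0
0  | 0  | 1  | 1  | 1  || 0
0  | 0  | 1  | 1  | 0  || 0
0  | 0  | 1  | 0  | 1  || 0
0  | 0  | 1  | 0  | 0  || 0
0  | 0  | 0  | 1  | 1  || 0
0  | 0  | 0  | 1  | 0  || 0
0  | 0  | 0  | 0  | 1  || 0
0  | 0  | 0  | 0  | 0  || 0
The formula is true on 2 of the 32 rows.

2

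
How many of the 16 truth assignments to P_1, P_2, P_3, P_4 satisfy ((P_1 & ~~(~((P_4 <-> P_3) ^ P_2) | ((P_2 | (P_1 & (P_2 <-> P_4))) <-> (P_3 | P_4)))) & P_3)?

3

P_1  P_2  P_3  P_4     (P_4 <-> P_3)  ((P_4 <-> P_3) ^ P_2)  ~((P_4 <-> P_3) ^ P_2)  (P_2 <-> P_4)  (P_1 & (P_2 <-> P_4))  (P_3 | P_4)  φ
 1    1    1    1            1                  0                      1                   1                  1                 1       1
 1    1    1    0            0                  1                      0                   0                  0                 1       1
 1    1    0    1            0                  1                      0                   1                  1                 1       0
 1    1    0    0            1                  0                      1                   0                  0                 0       0
 1    0    1    1            1                  1                      0                   0                  0                 1       0
 1    0    1    0            0                  0                      1                   1                  1                 1       1
 1    0    0    1            0                  0                      1                   0                  0                 1       0
 1    0    0    0            1                  1                      0                   1                  1                 0       0
 0    1    1    1            1                  0                      1                   1                  0                 1       0
 0    1    1    0            0                  1                      0                   0                  0                 1       0
 0    1    0    1            0                  1                      0                   1                  0                 1       0
 0    1    0    0            1                  0                      1                   0                  0                 0       0
 0    0    1    1            1                  1                      0                   0                  0                 1       0
 0    0    1    0            0                  0                      1                   1                  0                 1       0
 0    0    0    1            0                  0                      1                   0                  0                 1       0
 0    0    0    0            1                  1                      0                   1                  0                 0       0
The formula is true on 3 of the 16 rows.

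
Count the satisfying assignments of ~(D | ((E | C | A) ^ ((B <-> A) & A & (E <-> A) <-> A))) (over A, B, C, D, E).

A | B | C | D | E || φ
T | T | T | T | T || F
T | T | T | T | F || F
T | T | T | F | T || T
T | T | T | F | F || F
T | T | F | T | T || F
T | T | F | T | F || F
T | T | F | F | T || T
T | T | F | F | F || F
T | F | T | T | T || F
T | F | T | T | F || F
T | F | T | F | T || F
T | F | T | F | F || F
T | F | F | T | T || F
T | F | F | T | F || F
T | F | F | F | T || F
T | F | F | F | F || F
F | T | T | T | T || F
F | T | T | T | F || F
F | T | T | F | T || T
F | T | T | F | F || T
F | T | F | T | T || F
F | T | F | T | F || F
F | T | F | F | T || T
F | T | F | F | F || F
F | F | T | T | T || F
F | F | T | T | F || F
F | F | T | F | T || T
F | F | T | F | F || T
F | F | F | T | T || F
F | F | F | T | F || F
F | F | F | F | T || T
F | F | F | F | F || F
The formula is true on 8 of the 32 rows.

8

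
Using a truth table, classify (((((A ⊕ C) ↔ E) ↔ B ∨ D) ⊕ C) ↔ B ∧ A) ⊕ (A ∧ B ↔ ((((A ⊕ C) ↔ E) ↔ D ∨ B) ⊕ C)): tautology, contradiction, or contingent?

contradiction

A | B | C | D | E | φ
- | - | - | - | - | -
T | T | T | T | T | F
T | T | T | T | F | F
T | T | T | F | T | F
T | T | T | F | F | F
T | T | F | T | T | F
T | T | F | T | F | F
T | T | F | F | T | F
T | T | F | F | F | F
T | F | T | T | T | F
T | F | T | T | F | F
T | F | T | F | T | F
T | F | T | F | F | F
T | F | F | T | T | F
T | F | F | T | F | F
T | F | F | F | T | F
T | F | F | F | F | F
F | T | T | T | T | F
F | T | T | T | F | F
F | T | T | F | T | F
F | T | T | F | F | F
F | T | F | T | T | F
F | T | F | T | F | F
F | T | F | F | T | F
F | T | F | F | F | F
F | F | T | T | T | F
F | F | T | T | F | F
F | F | T | F | T | F
F | F | T | F | F | F
F | F | F | T | T | F
F | F | F | T | F | F
F | F | F | F | T | F
F | F | F | F | F | F
Every row is F, so the formula is a contradiction.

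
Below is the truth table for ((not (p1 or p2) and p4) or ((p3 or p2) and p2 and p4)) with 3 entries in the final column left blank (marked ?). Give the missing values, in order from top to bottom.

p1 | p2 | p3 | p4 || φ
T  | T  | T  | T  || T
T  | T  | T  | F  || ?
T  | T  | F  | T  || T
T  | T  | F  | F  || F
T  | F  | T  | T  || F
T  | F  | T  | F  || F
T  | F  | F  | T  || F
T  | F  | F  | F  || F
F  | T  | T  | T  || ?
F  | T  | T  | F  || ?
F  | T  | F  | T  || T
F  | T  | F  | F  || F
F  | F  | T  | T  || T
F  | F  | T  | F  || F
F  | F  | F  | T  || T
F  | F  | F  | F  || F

Row p1=T, p2=T, p3=T, p4=F: (not (p1 or p2) and p4) = F, ((p3 or p2) and p2 and p4) = F, so the formula = F.
Row p1=F, p2=T, p3=T, p4=T: (not (p1 or p2) and p4) = F, ((p3 or p2) and p2 and p4) = T, so the formula = T.
Row p1=F, p2=T, p3=T, p4=F: (not (p1 or p2) and p4) = F, ((p3 or p2) and p2 and p4) = F, so the formula = F.

F, T, F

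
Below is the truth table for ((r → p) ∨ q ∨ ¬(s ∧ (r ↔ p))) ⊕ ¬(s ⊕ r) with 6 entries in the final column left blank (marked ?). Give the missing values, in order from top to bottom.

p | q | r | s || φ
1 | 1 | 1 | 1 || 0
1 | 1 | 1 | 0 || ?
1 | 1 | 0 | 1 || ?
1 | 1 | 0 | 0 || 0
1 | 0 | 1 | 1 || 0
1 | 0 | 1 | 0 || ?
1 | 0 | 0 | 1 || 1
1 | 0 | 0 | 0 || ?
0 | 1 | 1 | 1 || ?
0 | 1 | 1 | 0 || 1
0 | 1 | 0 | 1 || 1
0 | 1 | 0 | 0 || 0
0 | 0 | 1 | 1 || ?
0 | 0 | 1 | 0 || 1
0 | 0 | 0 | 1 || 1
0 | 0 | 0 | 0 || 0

Row p=1, q=1, r=1, s=0: ((r → p) ∨ q ∨ ¬(s ∧ (r ↔ p))) = 1, ¬(s ⊕ r) = 0, so the formula = 1.
Row p=1, q=1, r=0, s=1: ((r → p) ∨ q ∨ ¬(s ∧ (r ↔ p))) = 1, ¬(s ⊕ r) = 0, so the formula = 1.
Row p=1, q=0, r=1, s=0: ((r → p) ∨ q ∨ ¬(s ∧ (r ↔ p))) = 1, ¬(s ⊕ r) = 0, so the formula = 1.
Row p=1, q=0, r=0, s=0: ((r → p) ∨ q ∨ ¬(s ∧ (r ↔ p))) = 1, ¬(s ⊕ r) = 1, so the formula = 0.
Row p=0, q=1, r=1, s=1: ((r → p) ∨ q ∨ ¬(s ∧ (r ↔ p))) = 1, ¬(s ⊕ r) = 1, so the formula = 0.
Row p=0, q=0, r=1, s=1: ((r → p) ∨ q ∨ ¬(s ∧ (r ↔ p))) = 1, ¬(s ⊕ r) = 1, so the formula = 0.

1, 1, 1, 0, 0, 0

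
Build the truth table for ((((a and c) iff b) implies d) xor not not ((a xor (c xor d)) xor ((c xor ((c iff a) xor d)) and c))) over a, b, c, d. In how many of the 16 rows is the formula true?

a  b  c  d  |  (a and c)  ((a and c) iff b)  (c xor d)  (a xor (c xor d))  (c iff a)  ((c iff a) xor d)  (c xor ((c iff a) xor d))  φ
T  T  T  T  |      T              T              F              T              T              F                      T              T
T  T  T  F  |      T              T              T              F              T              T                      F              F
T  T  F  T  |      F              F              T              F              F              T                      T              T
T  T  F  F  |      F              F              F              T              F              F                      F              F
T  F  T  T  |      T              F              F              T              T              F                      T              T
T  F  T  F  |      T              F              T              F              T              T                      F              T
T  F  F  T  |      F              T              T              F              F              T                      T              T
T  F  F  F  |      F              T              F              T              F              F                      F              T
F  T  T  T  |      F              F              F              F              F              T                      F              T
F  T  T  F  |      F              F              T              T              F              F                      T              T
F  T  F  T  |      F              F              T              T              T              F                      F              F
F  T  F  F  |      F              F              F              F              T              T                      T              T
F  F  T  T  |      F              T              F              F              F              T                      F              T
F  F  T  F  |      F              T              T              T              F              F                      T              F
F  F  F  T  |      F              T              T              T              T              F                      F              F
F  F  F  F  |      F              T              F              F              T              T                      T              F
The formula is true on 10 of the 16 rows.

10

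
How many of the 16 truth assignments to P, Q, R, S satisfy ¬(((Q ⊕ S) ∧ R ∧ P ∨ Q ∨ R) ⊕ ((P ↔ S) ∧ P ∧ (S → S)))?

6

  P   |   Q   |   R   |   S   || (Q ⊕ S) | ((Q ⊕ S) ∧ R ∧ P) | (((Q ⊕ S) ∧ R ∧ P) ∨ Q ∨ R) | (P ↔ S) | (S → S) | ((P ↔ S) ∧ P ∧ (S → S)) |   φ  
 True |  True |  True |  True ||  False  |       False       |             True            |   True  |   True  |           True          |  True
 True |  True |  True | False ||   True  |        True       |             True            |  False  |   True  |          False          | False
 True |  True | False |  True ||  False  |       False       |             True            |   True  |   True  |           True          |  True
 True |  True | False | False ||   True  |       False       |             True            |  False  |   True  |          False          | False
 True | False |  True |  True ||   True  |        True       |             True            |   True  |   True  |           True          |  True
 True | False |  True | False ||  False  |       False       |             True            |  False  |   True  |          False          | False
 True | False | False |  True ||   True  |       False       |            False            |   True  |   True  |           True          | False
 True | False | False | False ||  False  |       False       |            False            |  False  |   True  |          False          |  True
False |  True |  True |  True ||  False  |       False       |             True            |  False  |   True  |          False          | False
False |  True |  True | False ||   True  |       False       |             True            |   True  |   True  |          False          | False
False |  True | False |  True ||  False  |       False       |             True            |  False  |   True  |          False          | False
False |  True | False | False ||   True  |       False       |             True            |   True  |   True  |          False          | False
False | False |  True |  True ||   True  |       False       |             True            |  False  |   True  |          False          | False
False | False |  True | False ||  False  |       False       |             True            |   True  |   True  |          False          | False
False | False | False |  True ||   True  |       False       |            False            |  False  |   True  |          False          |  True
False | False | False | False ||  False  |       False       |            False            |   True  |   True  |          False          |  True
The formula is true on 6 of the 16 rows.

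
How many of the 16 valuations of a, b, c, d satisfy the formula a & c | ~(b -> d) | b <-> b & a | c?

a  b  c  d     (a & c)  (b -> d)  ~(b -> d)  (~(b -> d) | b)  ((a & c) | (~(b -> d) | b))  (b & a)  ((b & a) | c)  φ
T  T  T  T        T        T          F             T                      T                  T           T        T
T  T  T  F        T        F          T             T                      T                  T           T        T
T  T  F  T        F        T          F             T                      T                  T           T        T
T  T  F  F        F        F          T             T                      T                  T           T        T
T  F  T  T        T        T          F             F                      T                  F           T        T
T  F  T  F        T        T          F             F                      T                  F           T        T
T  F  F  T        F        T          F             F                      F                  F           F        T
T  F  F  F        F        T          F             F                      F                  F           F        T
F  T  T  T        F        T          F             T                      T                  F           T        T
F  T  T  F        F        F          T             T                      T                  F           T        T
F  T  F  T        F        T          F             T                      T                  F           F        F
F  T  F  F        F        F          T             T                      T                  F           F        F
F  F  T  T        F        T          F             F                      F                  F           T        F
F  F  T  F        F        T          F             F                      F                  F           T        F
F  F  F  T        F        T          F             F                      F                  F           F        T
F  F  F  F        F        T          F             F                      F                  F           F        T
The formula is true on 12 of the 16 rows.

12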